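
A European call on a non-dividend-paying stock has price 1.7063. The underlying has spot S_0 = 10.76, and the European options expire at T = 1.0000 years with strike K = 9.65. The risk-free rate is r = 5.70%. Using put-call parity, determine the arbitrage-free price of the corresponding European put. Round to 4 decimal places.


Answer: Put price = 0.0616

Derivation:
Put-call parity: C - P = S_0 * exp(-qT) - K * exp(-rT).
S_0 * exp(-qT) = 10.7600 * 1.00000000 = 10.76000000
K * exp(-rT) = 9.6500 * 0.94459407 = 9.11533277
P = C - S*exp(-qT) + K*exp(-rT)
P = 1.7063 - 10.76000000 + 9.11533277 = 0.0616


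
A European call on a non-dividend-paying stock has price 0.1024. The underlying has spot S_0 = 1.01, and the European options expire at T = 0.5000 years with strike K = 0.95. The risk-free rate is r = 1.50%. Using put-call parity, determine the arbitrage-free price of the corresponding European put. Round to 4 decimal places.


Put-call parity: C - P = S_0 * exp(-qT) - K * exp(-rT).
S_0 * exp(-qT) = 1.0100 * 1.00000000 = 1.01000000
K * exp(-rT) = 0.9500 * 0.99252805 = 0.94290165
P = C - S*exp(-qT) + K*exp(-rT)
P = 0.1024 - 1.01000000 + 0.94290165 = 0.0353

Answer: Put price = 0.0353


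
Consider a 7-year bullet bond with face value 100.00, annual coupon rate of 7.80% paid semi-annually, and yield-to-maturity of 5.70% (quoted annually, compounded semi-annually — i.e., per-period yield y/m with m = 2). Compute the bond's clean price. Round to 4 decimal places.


Coupon per period c = face * coupon_rate / m = 3.900000
Periods per year m = 2; per-period yield y/m = 0.028500
Number of cashflows N = 14
Cashflows (t years, CF_t, discount factor 1/(1+y/m)^(m*t), PV):
  t = 0.5000: CF_t = 3.900000, DF = 0.972290, PV = 3.791930
  t = 1.0000: CF_t = 3.900000, DF = 0.945347, PV = 3.686855
  t = 1.5000: CF_t = 3.900000, DF = 0.919152, PV = 3.584691
  t = 2.0000: CF_t = 3.900000, DF = 0.893682, PV = 3.485358
  t = 2.5000: CF_t = 3.900000, DF = 0.868917, PV = 3.388778
  t = 3.0000: CF_t = 3.900000, DF = 0.844840, PV = 3.294874
  t = 3.5000: CF_t = 3.900000, DF = 0.821429, PV = 3.203572
  t = 4.0000: CF_t = 3.900000, DF = 0.798667, PV = 3.114801
  t = 4.5000: CF_t = 3.900000, DF = 0.776536, PV = 3.028489
  t = 5.0000: CF_t = 3.900000, DF = 0.755018, PV = 2.944568
  t = 5.5000: CF_t = 3.900000, DF = 0.734096, PV = 2.862974
  t = 6.0000: CF_t = 3.900000, DF = 0.713754, PV = 2.783640
  t = 6.5000: CF_t = 3.900000, DF = 0.693976, PV = 2.706505
  t = 7.0000: CF_t = 103.900000, DF = 0.674745, PV = 70.106035
Price P = sum_t PV_t = 111.983069

Answer: Price = 111.9831


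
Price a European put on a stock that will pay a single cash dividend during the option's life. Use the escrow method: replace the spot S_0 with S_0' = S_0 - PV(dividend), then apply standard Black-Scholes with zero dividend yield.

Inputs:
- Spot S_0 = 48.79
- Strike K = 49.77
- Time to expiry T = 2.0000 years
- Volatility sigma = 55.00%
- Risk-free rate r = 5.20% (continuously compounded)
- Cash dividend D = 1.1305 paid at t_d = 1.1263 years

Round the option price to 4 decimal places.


PV(D) = D * exp(-r * t_d) = 1.1305 * 0.94311448 = 1.06619092
S_0' = S_0 - PV(D) = 48.7900 - 1.06619092 = 47.72380908
d1 = (ln(S_0'/K) + (r + sigma^2/2)*T) / (sigma*sqrt(T)) = 0.46864212
d2 = d1 - sigma*sqrt(T) = -0.30917534
exp(-rT) = 0.90122530
N(-d1) = 0.31966273; N(-d2) = 0.62140592
P = K * exp(-rT) * N(-d2) - S_0' * N(-d1) = 49.7700 * 0.90122530 * 0.62140592 - 47.72380908 * 0.31966273 = 12.6170

Answer: Price = 12.6170


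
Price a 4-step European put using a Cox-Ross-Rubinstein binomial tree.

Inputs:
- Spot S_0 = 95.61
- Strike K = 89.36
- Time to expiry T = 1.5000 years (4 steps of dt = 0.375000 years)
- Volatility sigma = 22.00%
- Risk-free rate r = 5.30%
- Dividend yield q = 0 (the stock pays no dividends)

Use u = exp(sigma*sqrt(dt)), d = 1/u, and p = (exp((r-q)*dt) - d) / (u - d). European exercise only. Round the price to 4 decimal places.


Answer: Price = V(0,0) = 4.5428

Derivation:
dt = T/N = 0.375000
u = exp(sigma*sqrt(dt)) = 1.144219; d = 1/u = 0.873959
p = (exp((r-q)*dt) - d) / (u - d) = 0.540646
Discount per step: exp(-r*dt) = 0.980321
Stock lattice S(k, i) with i counting down-moves:
  k=0: S(0,0) = 95.6100
  k=1: S(1,0) = 109.3987; S(1,1) = 83.5592
  k=2: S(2,0) = 125.1761; S(2,1) = 95.6100; S(2,2) = 73.0273
  k=3: S(3,0) = 143.2288; S(3,1) = 109.3987; S(3,2) = 83.5592; S(3,3) = 63.8229
  k=4: S(4,0) = 163.8850; S(4,1) = 125.1761; S(4,2) = 95.6100; S(4,3) = 73.0273; S(4,4) = 55.7786
Terminal payoffs V(N, i) = max(K - S_T, 0):
  V(4,0) = 0.000000; V(4,1) = 0.000000; V(4,2) = 0.000000; V(4,3) = 16.332685; V(4,4) = 33.581434
Backward induction: V(k, i) = exp(-r*dt) * [p * V(k+1, i) + (1-p) * V(k+1, i+1)].
  V(3,0) = exp(-r*dt) * [p*0.000000 + (1-p)*0.000000] = 0.000000
  V(3,1) = exp(-r*dt) * [p*0.000000 + (1-p)*0.000000] = 0.000000
  V(3,2) = exp(-r*dt) * [p*0.000000 + (1-p)*16.332685] = 7.354838
  V(3,3) = exp(-r*dt) * [p*16.332685 + (1-p)*33.581434] = 23.778632
  V(2,0) = exp(-r*dt) * [p*0.000000 + (1-p)*0.000000] = 0.000000
  V(2,1) = exp(-r*dt) * [p*0.000000 + (1-p)*7.354838] = 3.311987
  V(2,2) = exp(-r*dt) * [p*7.354838 + (1-p)*23.778632] = 14.605969
  V(1,0) = exp(-r*dt) * [p*0.000000 + (1-p)*3.311987] = 1.491434
  V(1,1) = exp(-r*dt) * [p*3.311987 + (1-p)*14.605969] = 8.332650
  V(0,0) = exp(-r*dt) * [p*1.491434 + (1-p)*8.332650] = 4.542780


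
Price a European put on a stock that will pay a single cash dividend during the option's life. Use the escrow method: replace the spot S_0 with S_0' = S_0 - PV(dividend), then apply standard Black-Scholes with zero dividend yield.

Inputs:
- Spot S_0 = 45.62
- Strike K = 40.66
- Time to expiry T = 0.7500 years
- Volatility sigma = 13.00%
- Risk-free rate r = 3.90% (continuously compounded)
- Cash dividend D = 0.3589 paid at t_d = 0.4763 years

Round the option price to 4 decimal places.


PV(D) = D * exp(-r * t_d) = 0.3589 * 0.98159576 = 0.35229472
S_0' = S_0 - PV(D) = 45.6200 - 0.35229472 = 45.26770528
d1 = (ln(S_0'/K) + (r + sigma^2/2)*T) / (sigma*sqrt(T)) = 1.26960712
d2 = d1 - sigma*sqrt(T) = 1.15702382
exp(-rT) = 0.97117364
N(-d1) = 0.10211231; N(-d2) = 0.12363132
P = K * exp(-rT) * N(-d2) - S_0' * N(-d1) = 40.6600 * 0.97117364 * 0.12363132 - 45.26770528 * 0.10211231 = 0.2596

Answer: Price = 0.2596


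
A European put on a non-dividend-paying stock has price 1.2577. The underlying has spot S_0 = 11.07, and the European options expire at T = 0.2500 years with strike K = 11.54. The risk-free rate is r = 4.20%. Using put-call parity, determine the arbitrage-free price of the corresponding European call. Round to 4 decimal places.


Answer: Call price = 0.9082

Derivation:
Put-call parity: C - P = S_0 * exp(-qT) - K * exp(-rT).
S_0 * exp(-qT) = 11.0700 * 1.00000000 = 11.07000000
K * exp(-rT) = 11.5400 * 0.98955493 = 11.41946392
C = P + S*exp(-qT) - K*exp(-rT)
C = 1.2577 + 11.07000000 - 11.41946392 = 0.9082


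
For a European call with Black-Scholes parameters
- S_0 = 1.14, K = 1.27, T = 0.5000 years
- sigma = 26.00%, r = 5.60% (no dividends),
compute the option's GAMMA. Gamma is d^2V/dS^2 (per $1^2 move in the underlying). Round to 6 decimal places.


d1 = -0.3431569522; d2 = -0.5270047153
phi(d1) = 0.3761313430; exp(-qT) = 1.0000000000; exp(-rT) = 0.9723883668
Gamma = exp(-qT) * phi(d1) / (S * sigma * sqrt(T)) = 1.0000000000 * 0.3761313430 / (1.1400 * 0.2600 * 0.7071067812) = 1.794636

Answer: Gamma = 1.794636


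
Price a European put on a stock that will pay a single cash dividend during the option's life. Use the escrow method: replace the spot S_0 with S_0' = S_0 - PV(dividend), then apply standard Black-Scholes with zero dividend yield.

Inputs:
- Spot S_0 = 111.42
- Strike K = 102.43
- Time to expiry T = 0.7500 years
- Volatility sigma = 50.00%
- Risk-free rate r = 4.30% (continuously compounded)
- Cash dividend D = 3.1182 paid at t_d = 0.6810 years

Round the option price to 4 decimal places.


PV(D) = D * exp(-r * t_d) = 3.1182 * 0.97114159 = 3.02821371
S_0' = S_0 - PV(D) = 111.4200 - 3.02821371 = 108.39178629
d1 = (ln(S_0'/K) + (r + sigma^2/2)*T) / (sigma*sqrt(T)) = 0.42163353
d2 = d1 - sigma*sqrt(T) = -0.01137917
exp(-rT) = 0.96826449
N(-d1) = 0.33664626; N(-d2) = 0.50453953
P = K * exp(-rT) * N(-d2) - S_0' * N(-d1) = 102.4300 * 0.96826449 * 0.50453953 - 108.39178629 * 0.33664626 = 13.5502

Answer: Price = 13.5502


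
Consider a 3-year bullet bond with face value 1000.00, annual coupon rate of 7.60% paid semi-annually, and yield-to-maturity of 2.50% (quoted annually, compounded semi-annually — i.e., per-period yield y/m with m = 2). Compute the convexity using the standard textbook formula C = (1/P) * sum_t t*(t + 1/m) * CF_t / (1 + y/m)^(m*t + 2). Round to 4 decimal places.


Answer: Convexity = 9.1452

Derivation:
Coupon per period c = face * coupon_rate / m = 38.000000
Periods per year m = 2; per-period yield y/m = 0.012500
Number of cashflows N = 6
Cashflows (t years, CF_t, discount factor 1/(1+y/m)^(m*t), PV):
  t = 0.5000: CF_t = 38.000000, DF = 0.987654, PV = 37.530864
  t = 1.0000: CF_t = 38.000000, DF = 0.975461, PV = 37.067520
  t = 1.5000: CF_t = 38.000000, DF = 0.963418, PV = 36.609896
  t = 2.0000: CF_t = 38.000000, DF = 0.951524, PV = 36.157922
  t = 2.5000: CF_t = 38.000000, DF = 0.939777, PV = 35.711528
  t = 3.0000: CF_t = 1038.000000, DF = 0.928175, PV = 963.445521
Price P = sum_t PV_t = 1146.523253
Convexity numerator sum_t t*(t + 1/m) * CF_t / (1+y/m)^(m*t + 2):
  t = 0.5000: term = 18.304948
  t = 1.0000: term = 54.236884
  t = 1.5000: term = 107.134585
  t = 2.0000: term = 176.353226
  t = 2.5000: term = 261.264039
  t = 3.0000: term = 9867.937667
Convexity = (1/P) * sum = 10485.231349 / 1146.523253 = 9.145241


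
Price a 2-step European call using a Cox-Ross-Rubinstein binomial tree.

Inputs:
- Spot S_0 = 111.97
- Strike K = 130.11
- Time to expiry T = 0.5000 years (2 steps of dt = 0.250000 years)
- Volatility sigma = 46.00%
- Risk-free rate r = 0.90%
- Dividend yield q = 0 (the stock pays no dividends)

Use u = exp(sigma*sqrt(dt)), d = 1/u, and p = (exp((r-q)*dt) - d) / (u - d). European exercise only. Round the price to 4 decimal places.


Answer: Price = V(0,0) = 9.4258

Derivation:
dt = T/N = 0.250000
u = exp(sigma*sqrt(dt)) = 1.258600; d = 1/u = 0.794534
p = (exp((r-q)*dt) - d) / (u - d) = 0.447606
Discount per step: exp(-r*dt) = 0.997753
Stock lattice S(k, i) with i counting down-moves:
  k=0: S(0,0) = 111.9700
  k=1: S(1,0) = 140.9254; S(1,1) = 88.9639
  k=2: S(2,0) = 177.3688; S(2,1) = 111.9700; S(2,2) = 70.6848
Terminal payoffs V(N, i) = max(S_T - K, 0):
  V(2,0) = 47.258764; V(2,1) = 0.000000; V(2,2) = 0.000000
Backward induction: V(k, i) = exp(-r*dt) * [p * V(k+1, i) + (1-p) * V(k+1, i+1)].
  V(1,0) = exp(-r*dt) * [p*47.258764 + (1-p)*0.000000] = 21.105767
  V(1,1) = exp(-r*dt) * [p*0.000000 + (1-p)*0.000000] = 0.000000
  V(0,0) = exp(-r*dt) * [p*21.105767 + (1-p)*0.000000] = 9.425837


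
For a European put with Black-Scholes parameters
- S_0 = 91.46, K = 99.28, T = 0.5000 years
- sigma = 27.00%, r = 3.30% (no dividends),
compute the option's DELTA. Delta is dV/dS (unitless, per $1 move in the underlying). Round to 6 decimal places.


Answer: Delta = -0.597871

Derivation:
d1 = -0.2478405217; d2 = -0.4387593527
phi(d1) = 0.3868760214; exp(-qT) = 1.0000000000; exp(-rT) = 0.9836353794
N(-d1) = 0.5978710995
Delta = -exp(-qT) * N(-d1) = -1.0000000000 * 0.5978710995 = -0.597871


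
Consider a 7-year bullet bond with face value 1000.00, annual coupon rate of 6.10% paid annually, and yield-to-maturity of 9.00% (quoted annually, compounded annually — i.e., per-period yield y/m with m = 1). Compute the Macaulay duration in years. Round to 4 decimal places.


Answer: Macaulay duration = 5.7984 years

Derivation:
Coupon per period c = face * coupon_rate / m = 61.000000
Periods per year m = 1; per-period yield y/m = 0.090000
Number of cashflows N = 7
Cashflows (t years, CF_t, discount factor 1/(1+y/m)^(m*t), PV):
  t = 1.0000: CF_t = 61.000000, DF = 0.917431, PV = 55.963303
  t = 2.0000: CF_t = 61.000000, DF = 0.841680, PV = 51.342480
  t = 3.0000: CF_t = 61.000000, DF = 0.772183, PV = 47.103192
  t = 4.0000: CF_t = 61.000000, DF = 0.708425, PV = 43.213938
  t = 5.0000: CF_t = 61.000000, DF = 0.649931, PV = 39.645815
  t = 6.0000: CF_t = 61.000000, DF = 0.596267, PV = 36.372307
  t = 7.0000: CF_t = 1061.000000, DF = 0.547034, PV = 580.403334
Price P = sum_t PV_t = 854.044368
Macaulay numerator sum_t t * PV_t:
  t * PV_t at t = 1.0000: 55.963303
  t * PV_t at t = 2.0000: 102.684959
  t * PV_t at t = 3.0000: 141.309577
  t * PV_t at t = 4.0000: 172.855751
  t * PV_t at t = 5.0000: 198.229073
  t * PV_t at t = 6.0000: 218.233842
  t * PV_t at t = 7.0000: 4062.823336
Macaulay duration D = (sum_t t * PV_t) / P = 4952.099841 / 854.044368 = 5.798411


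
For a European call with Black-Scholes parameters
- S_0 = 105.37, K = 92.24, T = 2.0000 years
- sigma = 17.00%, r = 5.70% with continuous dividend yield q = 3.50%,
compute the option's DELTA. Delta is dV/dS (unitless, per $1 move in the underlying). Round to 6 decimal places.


d1 = 0.8567808624; d2 = 0.6163645568
phi(d1) = 0.2763809099; exp(-qT) = 0.9323938199; exp(-rT) = 0.8922579559
N(d1) = 0.8042169979
Delta = exp(-qT) * N(d1) = 0.9323938199 * 0.8042169979 = 0.749847

Answer: Delta = 0.749847


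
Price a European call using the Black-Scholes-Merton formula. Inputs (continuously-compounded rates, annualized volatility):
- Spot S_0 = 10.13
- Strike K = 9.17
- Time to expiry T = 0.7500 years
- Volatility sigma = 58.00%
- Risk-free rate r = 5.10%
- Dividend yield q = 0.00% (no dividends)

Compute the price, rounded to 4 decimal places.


d1 = (ln(S/K) + (r - q + 0.5*sigma^2) * T) / (sigma * sqrt(T)) = 0.52551622
d2 = d1 - sigma * sqrt(T) = 0.02322149
exp(-rT) = 0.96247229; exp(-qT) = 1.00000000
C = S_0 * exp(-qT) * N(d1) - K * exp(-rT) * N(d2)
N(d1) = 0.70038781; N(d2) = 0.50926320
C = 10.1300 * 1.00000000 * 0.70038781 - 9.1700 * 0.96247229 * 0.50926320 = 2.6002

Answer: Price = 2.6002


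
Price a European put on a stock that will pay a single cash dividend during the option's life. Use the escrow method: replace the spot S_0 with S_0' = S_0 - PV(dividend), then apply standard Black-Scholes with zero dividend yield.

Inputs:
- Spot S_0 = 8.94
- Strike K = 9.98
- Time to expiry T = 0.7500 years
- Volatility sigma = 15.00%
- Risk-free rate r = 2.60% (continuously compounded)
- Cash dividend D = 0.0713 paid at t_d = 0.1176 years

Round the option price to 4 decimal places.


Answer: Price = 1.0746

Derivation:
PV(D) = D * exp(-r * t_d) = 0.0713 * 0.99694707 = 0.07108233
S_0' = S_0 - PV(D) = 8.9400 - 0.07108233 = 8.86891767
d1 = (ln(S_0'/K) + (r + sigma^2/2)*T) / (sigma*sqrt(T)) = -0.69353487
d2 = d1 - sigma*sqrt(T) = -0.82343868
exp(-rT) = 0.98068890
N(-d1) = 0.75601302; N(-d2) = 0.79487071
P = K * exp(-rT) * N(-d2) - S_0' * N(-d1) = 9.9800 * 0.98068890 * 0.79487071 - 8.86891767 * 0.75601302 = 1.0746


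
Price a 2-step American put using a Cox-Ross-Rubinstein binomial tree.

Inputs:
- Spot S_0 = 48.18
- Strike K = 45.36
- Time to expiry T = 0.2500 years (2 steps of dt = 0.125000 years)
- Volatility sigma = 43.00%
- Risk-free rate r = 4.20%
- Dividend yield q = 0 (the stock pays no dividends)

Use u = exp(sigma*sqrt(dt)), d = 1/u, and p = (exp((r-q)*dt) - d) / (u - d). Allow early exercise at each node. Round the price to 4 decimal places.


Answer: Price = V(0,0) = 2.6324

Derivation:
dt = T/N = 0.125000
u = exp(sigma*sqrt(dt)) = 1.164193; d = 1/u = 0.858964
p = (exp((r-q)*dt) - d) / (u - d) = 0.479312
Discount per step: exp(-r*dt) = 0.994764
Stock lattice S(k, i) with i counting down-moves:
  k=0: S(0,0) = 48.1800
  k=1: S(1,0) = 56.0908; S(1,1) = 41.3849
  k=2: S(2,0) = 65.3005; S(2,1) = 48.1800; S(2,2) = 35.5481
Terminal payoffs V(N, i) = max(K - S_T, 0):
  V(2,0) = 0.000000; V(2,1) = 0.000000; V(2,2) = 9.811851
Backward induction: V(k, i) = exp(-r*dt) * [p * V(k+1, i) + (1-p) * V(k+1, i+1)]; then take max(V_cont, immediate exercise) for American.
  V(1,0) = exp(-r*dt) * [p*0.000000 + (1-p)*0.000000] = 0.000000; exercise = 0.000000; V(1,0) = max -> 0.000000
  V(1,1) = exp(-r*dt) * [p*0.000000 + (1-p)*9.811851] = 5.082167; exercise = 3.975102; V(1,1) = max -> 5.082167
  V(0,0) = exp(-r*dt) * [p*0.000000 + (1-p)*5.082167] = 2.632369; exercise = 0.000000; V(0,0) = max -> 2.632369


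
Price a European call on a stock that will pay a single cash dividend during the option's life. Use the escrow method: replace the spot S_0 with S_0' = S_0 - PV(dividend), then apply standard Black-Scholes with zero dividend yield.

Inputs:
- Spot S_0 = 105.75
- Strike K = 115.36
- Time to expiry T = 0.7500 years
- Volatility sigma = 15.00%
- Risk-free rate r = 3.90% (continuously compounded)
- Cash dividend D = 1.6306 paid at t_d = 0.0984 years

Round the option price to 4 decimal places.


PV(D) = D * exp(-r * t_d) = 1.6306 * 0.99616975 = 1.62435440
S_0' = S_0 - PV(D) = 105.7500 - 1.62435440 = 104.12564560
d1 = (ln(S_0'/K) + (r + sigma^2/2)*T) / (sigma*sqrt(T)) = -0.49861411
d2 = d1 - sigma*sqrt(T) = -0.62851792
exp(-rT) = 0.97117364
N(d1) = 0.30902563; N(d2) = 0.26483236
C = S_0' * N(d1) - K * exp(-rT) * N(d2) = 104.12564560 * 0.30902563 - 115.3600 * 0.97117364 * 0.26483236 = 2.5071

Answer: Price = 2.5071


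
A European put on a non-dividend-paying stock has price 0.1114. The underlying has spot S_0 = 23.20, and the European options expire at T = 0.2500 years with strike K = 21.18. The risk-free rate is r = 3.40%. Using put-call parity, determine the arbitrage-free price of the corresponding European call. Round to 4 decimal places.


Answer: Call price = 2.3107

Derivation:
Put-call parity: C - P = S_0 * exp(-qT) - K * exp(-rT).
S_0 * exp(-qT) = 23.2000 * 1.00000000 = 23.20000000
K * exp(-rT) = 21.1800 * 0.99153602 = 21.00073296
C = P + S*exp(-qT) - K*exp(-rT)
C = 0.1114 + 23.20000000 - 21.00073296 = 2.3107


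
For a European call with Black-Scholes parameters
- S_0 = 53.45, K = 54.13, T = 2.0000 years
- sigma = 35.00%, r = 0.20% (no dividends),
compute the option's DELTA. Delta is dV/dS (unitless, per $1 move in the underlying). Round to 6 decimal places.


d1 = 0.2300280517; d2 = -0.2649466951
phi(d1) = 0.3885260784; exp(-qT) = 1.0000000000; exp(-rT) = 0.9960079893
N(d1) = 0.5909650140
Delta = exp(-qT) * N(d1) = 1.0000000000 * 0.5909650140 = 0.590965

Answer: Delta = 0.590965


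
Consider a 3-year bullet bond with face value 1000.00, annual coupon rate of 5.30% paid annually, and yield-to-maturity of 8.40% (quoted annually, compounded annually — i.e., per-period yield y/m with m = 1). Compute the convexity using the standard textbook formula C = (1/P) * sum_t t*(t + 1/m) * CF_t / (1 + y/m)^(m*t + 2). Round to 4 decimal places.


Coupon per period c = face * coupon_rate / m = 53.000000
Periods per year m = 1; per-period yield y/m = 0.084000
Number of cashflows N = 3
Cashflows (t years, CF_t, discount factor 1/(1+y/m)^(m*t), PV):
  t = 1.0000: CF_t = 53.000000, DF = 0.922509, PV = 48.892989
  t = 2.0000: CF_t = 53.000000, DF = 0.851023, PV = 45.104233
  t = 3.0000: CF_t = 1053.000000, DF = 0.785077, PV = 826.685889
Price P = sum_t PV_t = 920.683111
Convexity numerator sum_t t*(t + 1/m) * CF_t / (1+y/m)^(m*t + 2):
  t = 1.0000: term = 83.218143
  t = 2.0000: term = 230.308513
  t = 3.0000: term = 8442.347146
Convexity = (1/P) * sum = 8755.873802 / 920.683111 = 9.510193

Answer: Convexity = 9.5102


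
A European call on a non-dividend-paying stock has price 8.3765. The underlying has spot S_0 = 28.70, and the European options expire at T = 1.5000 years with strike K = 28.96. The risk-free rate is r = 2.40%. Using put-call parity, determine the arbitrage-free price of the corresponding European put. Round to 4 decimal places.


Answer: Put price = 7.6125

Derivation:
Put-call parity: C - P = S_0 * exp(-qT) - K * exp(-rT).
S_0 * exp(-qT) = 28.7000 * 1.00000000 = 28.70000000
K * exp(-rT) = 28.9600 * 0.96464029 = 27.93598290
P = C - S*exp(-qT) + K*exp(-rT)
P = 8.3765 - 28.70000000 + 27.93598290 = 7.6125


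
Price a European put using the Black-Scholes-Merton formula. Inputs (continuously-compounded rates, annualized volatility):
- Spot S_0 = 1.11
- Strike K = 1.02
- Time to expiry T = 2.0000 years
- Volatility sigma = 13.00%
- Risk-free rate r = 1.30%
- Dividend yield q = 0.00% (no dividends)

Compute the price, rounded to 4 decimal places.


Answer: Price = 0.0324

Derivation:
d1 = (ln(S/K) + (r - q + 0.5*sigma^2) * T) / (sigma * sqrt(T)) = 0.69327680
d2 = d1 - sigma * sqrt(T) = 0.50942903
exp(-rT) = 0.97433509; exp(-qT) = 1.00000000
P = K * exp(-rT) * N(-d2) - S_0 * exp(-qT) * N(-d1)
N(-d1) = 0.24406793; N(-d2) = 0.30522577
P = 1.0200 * 0.97433509 * 0.30522577 - 1.1100 * 1.00000000 * 0.24406793 = 0.0324


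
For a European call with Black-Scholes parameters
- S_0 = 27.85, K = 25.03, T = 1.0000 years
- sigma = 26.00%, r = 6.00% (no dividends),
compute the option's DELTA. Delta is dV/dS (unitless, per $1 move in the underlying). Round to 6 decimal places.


d1 = 0.7713763882; d2 = 0.5113763882
phi(d1) = 0.2962803041; exp(-qT) = 1.0000000000; exp(-rT) = 0.9417645336
N(d1) = 0.7797580668
Delta = exp(-qT) * N(d1) = 1.0000000000 * 0.7797580668 = 0.779758

Answer: Delta = 0.779758


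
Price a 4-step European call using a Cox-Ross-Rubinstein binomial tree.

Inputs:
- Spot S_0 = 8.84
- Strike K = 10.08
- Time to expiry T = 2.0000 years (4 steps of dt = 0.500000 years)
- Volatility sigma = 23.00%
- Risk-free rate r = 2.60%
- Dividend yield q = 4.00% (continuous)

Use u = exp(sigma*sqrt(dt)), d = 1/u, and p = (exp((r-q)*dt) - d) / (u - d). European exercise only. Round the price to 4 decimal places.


dt = T/N = 0.500000
u = exp(sigma*sqrt(dt)) = 1.176607; d = 1/u = 0.849902
p = (exp((r-q)*dt) - d) / (u - d) = 0.438079
Discount per step: exp(-r*dt) = 0.987084
Stock lattice S(k, i) with i counting down-moves:
  k=0: S(0,0) = 8.8400
  k=1: S(1,0) = 10.4012; S(1,1) = 7.5131
  k=2: S(2,0) = 12.2381; S(2,1) = 8.8400; S(2,2) = 6.3854
  k=3: S(3,0) = 14.3995; S(3,1) = 10.4012; S(3,2) = 7.5131; S(3,3) = 5.4270
  k=4: S(4,0) = 16.9425; S(4,1) = 12.2381; S(4,2) = 8.8400; S(4,3) = 6.3854; S(4,4) = 4.6124
Terminal payoffs V(N, i) = max(S_T - K, 0):
  V(4,0) = 6.862498; V(4,1) = 2.158124; V(4,2) = 0.000000; V(4,3) = 0.000000; V(4,4) = 0.000000
Backward induction: V(k, i) = exp(-r*dt) * [p * V(k+1, i) + (1-p) * V(k+1, i+1)].
  V(3,0) = exp(-r*dt) * [p*6.862498 + (1-p)*2.158124] = 4.164521
  V(3,1) = exp(-r*dt) * [p*2.158124 + (1-p)*0.000000] = 0.933219
  V(3,2) = exp(-r*dt) * [p*0.000000 + (1-p)*0.000000] = 0.000000
  V(3,3) = exp(-r*dt) * [p*0.000000 + (1-p)*0.000000] = 0.000000
  V(2,0) = exp(-r*dt) * [p*4.164521 + (1-p)*0.933219] = 2.318450
  V(2,1) = exp(-r*dt) * [p*0.933219 + (1-p)*0.000000] = 0.403544
  V(2,2) = exp(-r*dt) * [p*0.000000 + (1-p)*0.000000] = 0.000000
  V(1,0) = exp(-r*dt) * [p*2.318450 + (1-p)*0.403544] = 1.226378
  V(1,1) = exp(-r*dt) * [p*0.403544 + (1-p)*0.000000] = 0.174501
  V(0,0) = exp(-r*dt) * [p*1.226378 + (1-p)*0.174501] = 0.627101

Answer: Price = V(0,0) = 0.6271


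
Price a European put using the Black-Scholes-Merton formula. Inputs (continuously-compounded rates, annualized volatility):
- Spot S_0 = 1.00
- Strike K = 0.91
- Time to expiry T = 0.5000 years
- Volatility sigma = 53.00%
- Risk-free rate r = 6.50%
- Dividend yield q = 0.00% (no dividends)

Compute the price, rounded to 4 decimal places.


d1 = (ln(S/K) + (r - q + 0.5*sigma^2) * T) / (sigma * sqrt(T)) = 0.52575572
d2 = d1 - sigma * sqrt(T) = 0.15098912
exp(-rT) = 0.96802245; exp(-qT) = 1.00000000
P = K * exp(-rT) * N(-d2) - S_0 * exp(-qT) * N(-d1)
N(-d1) = 0.29952897; N(-d2) = 0.43999215
P = 0.9100 * 0.96802245 * 0.43999215 - 1.0000 * 1.00000000 * 0.29952897 = 0.0881

Answer: Price = 0.0881


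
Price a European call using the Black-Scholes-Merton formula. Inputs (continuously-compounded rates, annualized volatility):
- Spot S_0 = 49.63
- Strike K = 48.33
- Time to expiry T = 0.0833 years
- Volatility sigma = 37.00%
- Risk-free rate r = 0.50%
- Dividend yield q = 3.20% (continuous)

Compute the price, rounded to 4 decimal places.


Answer: Price = 2.7300

Derivation:
d1 = (ln(S/K) + (r - q + 0.5*sigma^2) * T) / (sigma * sqrt(T)) = 0.28088986
d2 = d1 - sigma * sqrt(T) = 0.17410142
exp(-rT) = 0.99958359; exp(-qT) = 0.99733795
C = S_0 * exp(-qT) * N(d1) - K * exp(-rT) * N(d2)
N(d1) = 0.61060256; N(d2) = 0.56910712
C = 49.6300 * 0.99733795 * 0.61060256 - 48.3300 * 0.99958359 * 0.56910712 = 2.7300


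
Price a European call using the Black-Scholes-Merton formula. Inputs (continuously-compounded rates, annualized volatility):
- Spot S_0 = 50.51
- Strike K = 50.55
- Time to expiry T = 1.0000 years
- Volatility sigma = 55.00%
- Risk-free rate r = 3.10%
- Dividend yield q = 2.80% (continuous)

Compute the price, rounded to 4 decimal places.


d1 = (ln(S/K) + (r - q + 0.5*sigma^2) * T) / (sigma * sqrt(T)) = 0.27901526
d2 = d1 - sigma * sqrt(T) = -0.27098474
exp(-rT) = 0.96947557; exp(-qT) = 0.97238837
C = S_0 * exp(-qT) * N(d1) - K * exp(-rT) * N(d2)
N(d1) = 0.60988344; N(d2) = 0.39320138
C = 50.5100 * 0.97238837 * 0.60988344 - 50.5500 * 0.96947557 * 0.39320138 = 10.6850

Answer: Price = 10.6850


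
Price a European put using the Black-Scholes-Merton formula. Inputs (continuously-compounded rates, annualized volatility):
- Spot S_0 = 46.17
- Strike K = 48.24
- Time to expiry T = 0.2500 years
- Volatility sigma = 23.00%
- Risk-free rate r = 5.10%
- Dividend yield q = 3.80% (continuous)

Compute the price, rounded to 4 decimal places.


Answer: Price = 3.2201

Derivation:
d1 = (ln(S/K) + (r - q + 0.5*sigma^2) * T) / (sigma * sqrt(T)) = -0.29561579
d2 = d1 - sigma * sqrt(T) = -0.41061579
exp(-rT) = 0.98733094; exp(-qT) = 0.99054498
P = K * exp(-rT) * N(-d2) - S_0 * exp(-qT) * N(-d1)
N(-d1) = 0.61623824; N(-d2) = 0.65932286
P = 48.2400 * 0.98733094 * 0.65932286 - 46.1700 * 0.99054498 * 0.61623824 = 3.2201


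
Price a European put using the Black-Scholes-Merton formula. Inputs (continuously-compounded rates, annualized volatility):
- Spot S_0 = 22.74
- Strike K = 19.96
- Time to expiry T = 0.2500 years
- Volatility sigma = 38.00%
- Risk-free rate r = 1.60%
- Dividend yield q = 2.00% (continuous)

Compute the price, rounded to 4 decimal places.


Answer: Price = 0.5930

Derivation:
d1 = (ln(S/K) + (r - q + 0.5*sigma^2) * T) / (sigma * sqrt(T)) = 0.77602746
d2 = d1 - sigma * sqrt(T) = 0.58602746
exp(-rT) = 0.99600799; exp(-qT) = 0.99501248
P = K * exp(-rT) * N(-d2) - S_0 * exp(-qT) * N(-d1)
N(-d1) = 0.21886639; N(-d2) = 0.27892853
P = 19.9600 * 0.99600799 * 0.27892853 - 22.7400 * 0.99501248 * 0.21886639 = 0.5930


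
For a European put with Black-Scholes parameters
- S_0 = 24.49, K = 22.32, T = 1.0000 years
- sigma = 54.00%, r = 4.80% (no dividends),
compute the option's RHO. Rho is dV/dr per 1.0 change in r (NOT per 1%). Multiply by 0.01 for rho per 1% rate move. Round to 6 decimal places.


d1 = 0.5307069138; d2 = -0.0092930862
phi(d1) = 0.3465377751; exp(-qT) = 1.0000000000; exp(-rT) = 0.9531337871
N(-d2) = 0.5037073516
Rho = -K*T*exp(-rT)*N(-d2) = -22.3200 * 1.0000 * 0.9531337871 * 0.5037073516 = -10.715843

Answer: Rho = -10.715843


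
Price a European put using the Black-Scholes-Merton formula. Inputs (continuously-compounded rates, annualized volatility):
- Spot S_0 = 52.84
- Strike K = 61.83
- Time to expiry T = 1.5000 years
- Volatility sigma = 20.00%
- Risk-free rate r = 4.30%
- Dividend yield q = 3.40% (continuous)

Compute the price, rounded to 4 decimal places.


d1 = (ln(S/K) + (r - q + 0.5*sigma^2) * T) / (sigma * sqrt(T)) = -0.46385254
d2 = d1 - sigma * sqrt(T) = -0.70880151
exp(-rT) = 0.93753611; exp(-qT) = 0.95027867
P = K * exp(-rT) * N(-d2) - S_0 * exp(-qT) * N(-d1)
N(-d1) = 0.67862330; N(-d2) = 0.76077617
P = 61.8300 * 0.93753611 * 0.76077617 - 52.8400 * 0.95027867 * 0.67862330 = 10.0250

Answer: Price = 10.0250


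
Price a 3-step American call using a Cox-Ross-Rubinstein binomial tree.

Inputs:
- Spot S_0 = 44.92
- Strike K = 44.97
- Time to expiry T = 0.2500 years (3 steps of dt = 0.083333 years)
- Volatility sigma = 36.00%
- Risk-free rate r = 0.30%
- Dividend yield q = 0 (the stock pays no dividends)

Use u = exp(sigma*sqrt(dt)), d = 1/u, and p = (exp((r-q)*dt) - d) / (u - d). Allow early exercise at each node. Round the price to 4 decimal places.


dt = T/N = 0.083333
u = exp(sigma*sqrt(dt)) = 1.109515; d = 1/u = 0.901295
p = (exp((r-q)*dt) - d) / (u - d) = 0.475243
Discount per step: exp(-r*dt) = 0.999750
Stock lattice S(k, i) with i counting down-moves:
  k=0: S(0,0) = 44.9200
  k=1: S(1,0) = 49.8394; S(1,1) = 40.4862
  k=2: S(2,0) = 55.2976; S(2,1) = 44.9200; S(2,2) = 36.4900
  k=3: S(3,0) = 61.3535; S(3,1) = 49.8394; S(3,2) = 40.4862; S(3,3) = 32.8882
Terminal payoffs V(N, i) = max(S_T - K, 0):
  V(3,0) = 16.383503; V(3,1) = 4.869417; V(3,2) = 0.000000; V(3,3) = 0.000000
Backward induction: V(k, i) = exp(-r*dt) * [p * V(k+1, i) + (1-p) * V(k+1, i+1)]; then take max(V_cont, immediate exercise) for American.
  V(2,0) = exp(-r*dt) * [p*16.383503 + (1-p)*4.869417] = 10.338826; exercise = 10.327584; V(2,0) = max -> 10.338826
  V(2,1) = exp(-r*dt) * [p*4.869417 + (1-p)*0.000000] = 2.313580; exercise = 0.000000; V(2,1) = max -> 2.313580
  V(2,2) = exp(-r*dt) * [p*0.000000 + (1-p)*0.000000] = 0.000000; exercise = 0.000000; V(2,2) = max -> 0.000000
  V(1,0) = exp(-r*dt) * [p*10.338826 + (1-p)*2.313580] = 6.125993; exercise = 4.869417; V(1,0) = max -> 6.125993
  V(1,1) = exp(-r*dt) * [p*2.313580 + (1-p)*0.000000] = 1.099239; exercise = 0.000000; V(1,1) = max -> 1.099239
  V(0,0) = exp(-r*dt) * [p*6.125993 + (1-p)*1.099239] = 3.487299; exercise = 0.000000; V(0,0) = max -> 3.487299

Answer: Price = V(0,0) = 3.4873


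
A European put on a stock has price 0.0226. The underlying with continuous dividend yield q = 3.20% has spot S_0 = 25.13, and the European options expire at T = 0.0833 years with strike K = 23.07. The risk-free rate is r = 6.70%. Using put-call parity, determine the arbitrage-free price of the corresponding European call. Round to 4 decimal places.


Put-call parity: C - P = S_0 * exp(-qT) - K * exp(-rT).
S_0 * exp(-qT) = 25.1300 * 0.99733795 = 25.06310267
K * exp(-rT) = 23.0700 * 0.99443445 = 22.94160266
C = P + S*exp(-qT) - K*exp(-rT)
C = 0.0226 + 25.06310267 - 22.94160266 = 2.1441

Answer: Call price = 2.1441


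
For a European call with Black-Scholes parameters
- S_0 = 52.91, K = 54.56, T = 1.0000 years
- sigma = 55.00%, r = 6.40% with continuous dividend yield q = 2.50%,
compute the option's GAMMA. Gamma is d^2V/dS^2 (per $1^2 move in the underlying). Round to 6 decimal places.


Answer: Gamma = 0.012820

Derivation:
d1 = 0.2900751698; d2 = -0.2599248302
phi(d1) = 0.3825062311; exp(-qT) = 0.9753099120; exp(-rT) = 0.9380049995
Gamma = exp(-qT) * phi(d1) / (S * sigma * sqrt(T)) = 0.9753099120 * 0.3825062311 / (52.9100 * 0.5500 * 1.0000000000) = 0.012820


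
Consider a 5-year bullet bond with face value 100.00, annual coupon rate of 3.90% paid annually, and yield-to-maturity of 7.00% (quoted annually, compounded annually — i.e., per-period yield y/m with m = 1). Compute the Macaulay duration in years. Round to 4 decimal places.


Coupon per period c = face * coupon_rate / m = 3.900000
Periods per year m = 1; per-period yield y/m = 0.070000
Number of cashflows N = 5
Cashflows (t years, CF_t, discount factor 1/(1+y/m)^(m*t), PV):
  t = 1.0000: CF_t = 3.900000, DF = 0.934579, PV = 3.644860
  t = 2.0000: CF_t = 3.900000, DF = 0.873439, PV = 3.406411
  t = 3.0000: CF_t = 3.900000, DF = 0.816298, PV = 3.183562
  t = 4.0000: CF_t = 3.900000, DF = 0.762895, PV = 2.975291
  t = 5.0000: CF_t = 103.900000, DF = 0.712986, PV = 74.079264
Price P = sum_t PV_t = 87.289388
Macaulay numerator sum_t t * PV_t:
  t * PV_t at t = 1.0000: 3.644860
  t * PV_t at t = 2.0000: 6.812822
  t * PV_t at t = 3.0000: 9.550685
  t * PV_t at t = 4.0000: 11.901165
  t * PV_t at t = 5.0000: 370.396320
Macaulay duration D = (sum_t t * PV_t) / P = 402.305853 / 87.289388 = 4.608875

Answer: Macaulay duration = 4.6089 years


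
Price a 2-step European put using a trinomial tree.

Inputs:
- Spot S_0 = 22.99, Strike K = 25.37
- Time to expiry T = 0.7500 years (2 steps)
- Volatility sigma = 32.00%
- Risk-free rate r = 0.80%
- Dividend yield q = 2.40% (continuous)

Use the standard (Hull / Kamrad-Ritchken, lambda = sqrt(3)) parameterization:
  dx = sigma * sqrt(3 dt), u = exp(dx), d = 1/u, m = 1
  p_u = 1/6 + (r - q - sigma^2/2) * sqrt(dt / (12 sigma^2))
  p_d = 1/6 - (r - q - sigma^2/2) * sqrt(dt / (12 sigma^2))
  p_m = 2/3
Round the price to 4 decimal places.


dt = T/N = 0.375000; dx = sigma*sqrt(3*dt) = 0.339411
u = exp(dx) = 1.404121; d = 1/u = 0.712189
p_u = 0.129544, p_m = 0.666667, p_d = 0.203790
Discount per step: exp(-r*dt) = 0.997004
Stock lattice S(k, j) with j the centered position index:
  k=0: S(0,+0) = 22.9900
  k=1: S(1,-1) = 16.3732; S(1,+0) = 22.9900; S(1,+1) = 32.2807
  k=2: S(2,-2) = 11.6608; S(2,-1) = 16.3732; S(2,+0) = 22.9900; S(2,+1) = 32.2807; S(2,+2) = 45.3260
Terminal payoffs V(N, j) = max(K - S_T, 0):
  V(2,-2) = 13.709153; V(2,-1) = 8.996763; V(2,+0) = 2.380000; V(2,+1) = 0.000000; V(2,+2) = 0.000000
Backward induction: V(k, j) = exp(-r*dt) * [p_u * V(k+1, j+1) + p_m * V(k+1, j) + p_d * V(k+1, j-1)]
  V(1,-1) = exp(-r*dt) * [p_u*2.380000 + p_m*8.996763 + p_d*13.709153] = 9.072682
  V(1,+0) = exp(-r*dt) * [p_u*0.000000 + p_m*2.380000 + p_d*8.996763] = 3.409870
  V(1,+1) = exp(-r*dt) * [p_u*0.000000 + p_m*0.000000 + p_d*2.380000] = 0.483567
  V(0,+0) = exp(-r*dt) * [p_u*0.483567 + p_m*3.409870 + p_d*9.072682] = 4.172274

Answer: Price = V(0,0) = 4.1723


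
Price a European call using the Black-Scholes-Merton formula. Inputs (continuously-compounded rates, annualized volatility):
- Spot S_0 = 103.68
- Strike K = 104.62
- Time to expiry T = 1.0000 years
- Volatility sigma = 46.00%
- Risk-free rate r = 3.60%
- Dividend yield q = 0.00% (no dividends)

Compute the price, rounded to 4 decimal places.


d1 = (ln(S/K) + (r - q + 0.5*sigma^2) * T) / (sigma * sqrt(T)) = 0.28864021
d2 = d1 - sigma * sqrt(T) = -0.17135979
exp(-rT) = 0.96464029; exp(-qT) = 1.00000000
C = S_0 * exp(-qT) * N(d1) - K * exp(-rT) * N(d2)
N(d1) = 0.61357164; N(d2) = 0.43197043
C = 103.6800 * 1.00000000 * 0.61357164 - 104.6200 * 0.96464029 * 0.43197043 = 20.0204

Answer: Price = 20.0204


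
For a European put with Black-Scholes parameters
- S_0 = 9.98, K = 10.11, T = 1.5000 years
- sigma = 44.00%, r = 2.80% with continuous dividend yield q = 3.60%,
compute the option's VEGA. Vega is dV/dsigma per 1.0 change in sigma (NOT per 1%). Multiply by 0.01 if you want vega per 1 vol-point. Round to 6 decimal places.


d1 = 0.2231597559; d2 = -0.3157279875
phi(d1) = 0.3891312178; exp(-qT) = 0.9474321065; exp(-rT) = 0.9588697806
Vega = S * exp(-qT) * phi(d1) * sqrt(T) = 9.9800 * 0.9474321065 * 0.3891312178 * 1.2247448714 = 4.506303

Answer: Vega = 4.506303


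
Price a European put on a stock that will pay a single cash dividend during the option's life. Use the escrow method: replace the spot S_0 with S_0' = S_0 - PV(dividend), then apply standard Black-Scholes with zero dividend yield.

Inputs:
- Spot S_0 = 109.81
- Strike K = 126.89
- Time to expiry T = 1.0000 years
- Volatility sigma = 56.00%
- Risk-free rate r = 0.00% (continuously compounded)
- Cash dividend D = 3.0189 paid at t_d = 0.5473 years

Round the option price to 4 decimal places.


PV(D) = D * exp(-r * t_d) = 3.0189 * 1.00000000 = 3.01890000
S_0' = S_0 - PV(D) = 109.8100 - 3.01890000 = 106.79110000
d1 = (ln(S_0'/K) + (r + sigma^2/2)*T) / (sigma*sqrt(T)) = -0.02793925
d2 = d1 - sigma*sqrt(T) = -0.58793925
exp(-rT) = 1.00000000
N(-d1) = 0.51114470; N(-d2) = 0.72171346
P = K * exp(-rT) * N(-d2) - S_0' * N(-d1) = 126.8900 * 1.00000000 * 0.72171346 - 106.79110000 * 0.51114470 = 36.9925

Answer: Price = 36.9925


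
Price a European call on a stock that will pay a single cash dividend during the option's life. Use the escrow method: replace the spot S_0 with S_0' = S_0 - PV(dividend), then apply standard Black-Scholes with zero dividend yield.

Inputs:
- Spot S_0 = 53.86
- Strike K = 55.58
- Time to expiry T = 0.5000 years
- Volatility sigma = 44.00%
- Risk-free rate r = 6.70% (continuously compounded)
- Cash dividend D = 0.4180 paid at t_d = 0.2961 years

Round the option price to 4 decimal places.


PV(D) = D * exp(-r * t_d) = 0.4180 * 0.98035679 = 0.40978914
S_0' = S_0 - PV(D) = 53.8600 - 0.40978914 = 53.45021086
d1 = (ln(S_0'/K) + (r + sigma^2/2)*T) / (sigma*sqrt(T)) = 0.13765170
d2 = d1 - sigma*sqrt(T) = -0.17347528
exp(-rT) = 0.96705491
N(d1) = 0.55474215; N(d2) = 0.43113893
C = S_0' * N(d1) - K * exp(-rT) * N(d2) = 53.45021086 * 0.55474215 - 55.5800 * 0.96705491 * 0.43113893 = 6.4778

Answer: Price = 6.4778


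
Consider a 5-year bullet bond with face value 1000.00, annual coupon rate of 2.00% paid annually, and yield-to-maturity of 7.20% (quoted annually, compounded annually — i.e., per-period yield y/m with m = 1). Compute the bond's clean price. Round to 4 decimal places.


Coupon per period c = face * coupon_rate / m = 20.000000
Periods per year m = 1; per-period yield y/m = 0.072000
Number of cashflows N = 5
Cashflows (t years, CF_t, discount factor 1/(1+y/m)^(m*t), PV):
  t = 1.0000: CF_t = 20.000000, DF = 0.932836, PV = 18.656716
  t = 2.0000: CF_t = 20.000000, DF = 0.870183, PV = 17.403653
  t = 3.0000: CF_t = 20.000000, DF = 0.811738, PV = 16.234751
  t = 4.0000: CF_t = 20.000000, DF = 0.757218, PV = 15.144358
  t = 5.0000: CF_t = 1020.000000, DF = 0.706360, PV = 720.487159
Price P = sum_t PV_t = 787.926638

Answer: Price = 787.9266


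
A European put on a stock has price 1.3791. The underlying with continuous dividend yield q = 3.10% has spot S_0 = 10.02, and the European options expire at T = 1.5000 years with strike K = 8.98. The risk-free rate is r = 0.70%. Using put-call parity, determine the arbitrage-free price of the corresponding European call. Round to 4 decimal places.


Put-call parity: C - P = S_0 * exp(-qT) - K * exp(-rT).
S_0 * exp(-qT) = 10.0200 * 0.95456456 = 9.56473690
K * exp(-rT) = 8.9800 * 0.98955493 = 8.88620329
C = P + S*exp(-qT) - K*exp(-rT)
C = 1.3791 + 9.56473690 - 8.88620329 = 2.0576

Answer: Call price = 2.0576


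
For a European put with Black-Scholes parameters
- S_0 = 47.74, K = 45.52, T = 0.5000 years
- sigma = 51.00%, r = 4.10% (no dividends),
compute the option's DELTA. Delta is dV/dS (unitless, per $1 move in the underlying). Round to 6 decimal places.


d1 = 0.3692007793; d2 = 0.0085763209
phi(d1) = 0.3726583835; exp(-qT) = 1.0000000000; exp(-rT) = 0.9797086965
N(-d1) = 0.3559890375
Delta = -exp(-qT) * N(-d1) = -1.0000000000 * 0.3559890375 = -0.355989

Answer: Delta = -0.355989


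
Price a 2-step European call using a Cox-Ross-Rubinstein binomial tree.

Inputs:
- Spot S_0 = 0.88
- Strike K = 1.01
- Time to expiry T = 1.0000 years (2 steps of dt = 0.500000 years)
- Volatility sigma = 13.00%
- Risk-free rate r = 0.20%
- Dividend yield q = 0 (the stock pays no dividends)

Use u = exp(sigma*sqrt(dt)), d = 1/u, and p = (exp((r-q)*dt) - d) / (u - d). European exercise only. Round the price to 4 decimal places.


dt = T/N = 0.500000
u = exp(sigma*sqrt(dt)) = 1.096281; d = 1/u = 0.912175
p = (exp((r-q)*dt) - d) / (u - d) = 0.482470
Discount per step: exp(-r*dt) = 0.999000
Stock lattice S(k, i) with i counting down-moves:
  k=0: S(0,0) = 0.8800
  k=1: S(1,0) = 0.9647; S(1,1) = 0.8027
  k=2: S(2,0) = 1.0576; S(2,1) = 0.8800; S(2,2) = 0.7322
Terminal payoffs V(N, i) = max(S_T - K, 0):
  V(2,0) = 0.047613; V(2,1) = 0.000000; V(2,2) = 0.000000
Backward induction: V(k, i) = exp(-r*dt) * [p * V(k+1, i) + (1-p) * V(k+1, i+1)].
  V(1,0) = exp(-r*dt) * [p*0.047613 + (1-p)*0.000000] = 0.022949
  V(1,1) = exp(-r*dt) * [p*0.000000 + (1-p)*0.000000] = 0.000000
  V(0,0) = exp(-r*dt) * [p*0.022949 + (1-p)*0.000000] = 0.011061

Answer: Price = V(0,0) = 0.0111


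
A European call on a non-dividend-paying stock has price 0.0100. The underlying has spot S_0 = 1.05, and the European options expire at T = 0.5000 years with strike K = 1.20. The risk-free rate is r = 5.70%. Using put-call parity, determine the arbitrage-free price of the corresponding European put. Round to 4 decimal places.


Put-call parity: C - P = S_0 * exp(-qT) - K * exp(-rT).
S_0 * exp(-qT) = 1.0500 * 1.00000000 = 1.05000000
K * exp(-rT) = 1.2000 * 0.97190229 = 1.16628275
P = C - S*exp(-qT) + K*exp(-rT)
P = 0.0100 - 1.05000000 + 1.16628275 = 0.1263

Answer: Put price = 0.1263
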